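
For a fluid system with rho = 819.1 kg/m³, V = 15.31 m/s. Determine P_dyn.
Formula: P_{dyn} = \frac{1}{2} \rho V^2
P_dyn = 0.5·819.1·15.31²/1000 = 96 kPa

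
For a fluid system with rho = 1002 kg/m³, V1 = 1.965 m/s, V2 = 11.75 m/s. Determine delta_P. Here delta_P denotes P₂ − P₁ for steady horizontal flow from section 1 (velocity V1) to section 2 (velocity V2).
Formula: \Delta P = \frac{1}{2} \rho (V_1^2 - V_2^2)
delta_P = 0.5·1002·(1.965² − 11.75²)/1000 = -67.23 kPa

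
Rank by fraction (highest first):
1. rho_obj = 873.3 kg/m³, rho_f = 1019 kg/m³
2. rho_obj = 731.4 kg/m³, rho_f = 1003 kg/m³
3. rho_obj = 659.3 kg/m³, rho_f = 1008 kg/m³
Case 1: fraction = 0.857
Case 2: fraction = 0.7292
Case 3: fraction = 0.6541
Ranking (highest first): 1, 2, 3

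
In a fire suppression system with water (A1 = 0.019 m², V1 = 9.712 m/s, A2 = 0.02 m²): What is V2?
Formula: V_2 = \frac{A_1 V_1}{A_2}
V2 = 0.019·9.712/0.02 = 9.226 m/s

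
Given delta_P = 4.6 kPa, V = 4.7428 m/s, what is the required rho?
Formula: V = \sqrt{\frac{2 \Delta P}{\rho}}
Substituting knowns: 4.7428 = √(2·(4.6·1000)/rho)
Solving for rho: rho = 2·(4.6·1000)/4.7428² = 409 kg/m³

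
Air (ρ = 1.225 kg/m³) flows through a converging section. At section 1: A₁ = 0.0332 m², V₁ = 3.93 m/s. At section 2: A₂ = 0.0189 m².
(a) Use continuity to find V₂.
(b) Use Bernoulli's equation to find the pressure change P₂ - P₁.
(a) Continuity: A₁V₁=A₂V₂ -> V₂=A₁V₁/A₂=0.0332*3.93/0.0189=6.90 m/s
(b) Bernoulli: P₂-P₁=0.5*rho*(V₁^2-V₂^2)/1000=0.5*1.225*(3.93^2-6.90^2)/1000=-0.0197 kPa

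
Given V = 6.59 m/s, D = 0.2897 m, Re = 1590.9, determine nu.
Formula: Re = \frac{V D}{\nu}
Substituting knowns: 1590.9 = 6.59·0.2897/nu
Solving for nu: nu = 6.59·0.2897/1590.9 = 0.0012 m²/s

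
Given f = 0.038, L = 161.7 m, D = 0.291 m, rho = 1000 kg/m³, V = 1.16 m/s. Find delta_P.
Formula: \Delta P = f \frac{L}{D} \frac{\rho V^2}{2}
delta_P = 0.038·(161.7/0.291)·0.5·1000·1.16²/1000 = 14.21 kPa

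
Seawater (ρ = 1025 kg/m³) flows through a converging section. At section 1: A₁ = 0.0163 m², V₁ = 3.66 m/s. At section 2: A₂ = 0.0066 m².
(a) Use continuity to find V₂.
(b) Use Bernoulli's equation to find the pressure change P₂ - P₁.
(a) Continuity: A₁V₁=A₂V₂ -> V₂=A₁V₁/A₂=0.0163*3.66/0.0066=9.04 m/s
(b) Bernoulli: P₂-P₁=0.5*rho*(V₁^2-V₂^2)/1000=0.5*1025*(3.66^2-9.04^2)/1000=-35.02 kPa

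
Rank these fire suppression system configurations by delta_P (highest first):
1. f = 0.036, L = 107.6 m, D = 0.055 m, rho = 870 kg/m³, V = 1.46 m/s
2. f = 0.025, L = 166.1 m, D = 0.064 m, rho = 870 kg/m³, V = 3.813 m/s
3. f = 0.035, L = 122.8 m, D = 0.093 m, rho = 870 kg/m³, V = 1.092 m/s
Case 1: delta_P = 65.31 kPa
Case 2: delta_P = 410.3 kPa
Case 3: delta_P = 23.97 kPa
Ranking (highest first): 2, 1, 3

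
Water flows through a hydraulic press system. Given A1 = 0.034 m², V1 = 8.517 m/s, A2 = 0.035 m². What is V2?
Formula: V_2 = \frac{A_1 V_1}{A_2}
V2 = 0.034·8.517/0.035 = 8.274 m/s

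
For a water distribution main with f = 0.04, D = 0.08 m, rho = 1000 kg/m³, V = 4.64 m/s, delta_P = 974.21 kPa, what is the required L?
Formula: \Delta P = f \frac{L}{D} \frac{\rho V^2}{2}
Substituting knowns: 974.21 = 0.04·(L/0.08)·0.5·1000·4.64²/1000
Solving for L: L = (974.21·1000)·0.08/(0.04·0.5·1000·4.64²) = 181 m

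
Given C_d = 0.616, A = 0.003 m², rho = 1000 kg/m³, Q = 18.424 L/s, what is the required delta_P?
Formula: Q = C_d A \sqrt{\frac{2 \Delta P}{\rho}}
Substituting knowns: 18.424 = 0.616·0.003·√(2·(delta_P·1000)/1000)·1000
Solving for delta_P: delta_P = ((18.424/1000)/(0.616·0.003))²·1000/2/1000 = 49.7 kPa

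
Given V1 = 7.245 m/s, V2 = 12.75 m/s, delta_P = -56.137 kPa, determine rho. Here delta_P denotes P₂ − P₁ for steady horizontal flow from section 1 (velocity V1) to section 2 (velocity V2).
Formula: \Delta P = \frac{1}{2} \rho (V_1^2 - V_2^2)
Substituting knowns: -56.137 = 0.5·rho·(7.245² − 12.75²)/1000
Solving for rho: rho = 2·(-56.137·1000)/(7.245² − 12.75²) = 1020 kg/m³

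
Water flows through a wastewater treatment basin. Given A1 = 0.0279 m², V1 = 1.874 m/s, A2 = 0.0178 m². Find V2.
Formula: V_2 = \frac{A_1 V_1}{A_2}
V2 = 0.0279·1.874/0.0178 = 2.937 m/s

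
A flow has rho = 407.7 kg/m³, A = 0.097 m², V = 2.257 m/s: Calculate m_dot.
Formula: \dot{m} = \rho A V
m_dot = 407.7·0.097·2.257 = 89.26 kg/s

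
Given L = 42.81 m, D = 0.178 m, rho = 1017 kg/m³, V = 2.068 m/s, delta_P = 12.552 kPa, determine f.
Formula: \Delta P = f \frac{L}{D} \frac{\rho V^2}{2}
Substituting knowns: 12.552 = f·(42.81/0.178)·0.5·1017·2.068²/1000
Solving for f: f = (12.552·1000)/((42.81/0.178)·0.5·1017·2.068²) = 0.024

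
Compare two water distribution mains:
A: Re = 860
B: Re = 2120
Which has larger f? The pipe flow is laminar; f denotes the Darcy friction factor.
f(A) = 0.07442, f(B) = 0.03019. Answer: A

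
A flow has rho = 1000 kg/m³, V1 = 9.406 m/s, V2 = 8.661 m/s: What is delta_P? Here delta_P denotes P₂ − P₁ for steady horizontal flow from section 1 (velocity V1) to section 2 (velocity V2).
Formula: \Delta P = \frac{1}{2} \rho (V_1^2 - V_2^2)
delta_P = 0.5·1000·(9.406² − 8.661²)/1000 = 6.73 kPa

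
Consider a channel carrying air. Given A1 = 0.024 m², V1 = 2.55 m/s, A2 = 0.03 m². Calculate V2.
Formula: V_2 = \frac{A_1 V_1}{A_2}
V2 = 0.024·2.55/0.03 = 2.04 m/s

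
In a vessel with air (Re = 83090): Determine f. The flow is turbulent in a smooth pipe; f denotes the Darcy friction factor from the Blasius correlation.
Formula: f = \frac{0.316}{Re^{0.25}}
f = 0.316/83090^0.25 = 0.01861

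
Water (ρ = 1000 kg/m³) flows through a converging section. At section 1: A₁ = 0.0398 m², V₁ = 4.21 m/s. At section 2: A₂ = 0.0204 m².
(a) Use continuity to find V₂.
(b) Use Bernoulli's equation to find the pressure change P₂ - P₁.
(a) Continuity: A₁V₁=A₂V₂ -> V₂=A₁V₁/A₂=0.0398*4.21/0.0204=8.21 m/s
(b) Bernoulli: P₂-P₁=0.5*rho*(V₁^2-V₂^2)/1000=0.5*1000*(4.21^2-8.21^2)/1000=-24.84 kPa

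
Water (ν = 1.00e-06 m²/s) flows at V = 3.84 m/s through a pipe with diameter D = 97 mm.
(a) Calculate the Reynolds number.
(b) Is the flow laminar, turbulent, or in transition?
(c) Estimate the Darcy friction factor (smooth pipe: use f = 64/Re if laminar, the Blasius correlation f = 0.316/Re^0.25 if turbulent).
(a) Re = V·D/ν = 3.84·0.097/1.00e-06 = 372480
(b) Flow regime: turbulent (Re > 4000)
(c) Friction factor: f = 0.316/Re^0.25 = 0.316/372480^0.25 = 0.01279 (Blasius is strictly valid for Re ≲ 1e5; used here as the smooth-pipe estimate the problem specifies)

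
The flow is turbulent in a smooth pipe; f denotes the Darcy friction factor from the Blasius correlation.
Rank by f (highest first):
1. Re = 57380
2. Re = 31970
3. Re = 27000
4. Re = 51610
Case 1: f = 0.02042
Case 2: f = 0.02363
Case 3: f = 0.02465
Case 4: f = 0.02097
Ranking (highest first): 3, 2, 4, 1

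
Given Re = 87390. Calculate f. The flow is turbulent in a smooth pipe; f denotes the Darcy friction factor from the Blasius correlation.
Formula: f = \frac{0.316}{Re^{0.25}}
f = 0.316/87390^0.25 = 0.01838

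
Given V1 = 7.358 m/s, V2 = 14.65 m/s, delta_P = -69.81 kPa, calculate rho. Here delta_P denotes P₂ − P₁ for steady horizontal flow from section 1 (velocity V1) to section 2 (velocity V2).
Formula: \Delta P = \frac{1}{2} \rho (V_1^2 - V_2^2)
Substituting knowns: -69.81 = 0.5·rho·(7.358² − 14.65²)/1000
Solving for rho: rho = 2·(-69.81·1000)/(7.358² − 14.65²) = 870 kg/m³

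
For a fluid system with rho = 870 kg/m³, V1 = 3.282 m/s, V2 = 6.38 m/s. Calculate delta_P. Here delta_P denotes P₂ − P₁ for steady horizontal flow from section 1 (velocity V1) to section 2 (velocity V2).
Formula: \Delta P = \frac{1}{2} \rho (V_1^2 - V_2^2)
delta_P = 0.5·870·(3.282² − 6.38²)/1000 = -13.02 kPa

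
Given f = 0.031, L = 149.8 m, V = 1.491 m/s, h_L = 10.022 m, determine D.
Formula: h_L = f \frac{L}{D} \frac{V^2}{2g}
Substituting knowns: 10.022 = 0.031·(149.8/D)·1.491²/(2·9.81)
Solving for D: D = 0.031·149.8·1.491²/(2·9.81·10.022) = 0.0525 m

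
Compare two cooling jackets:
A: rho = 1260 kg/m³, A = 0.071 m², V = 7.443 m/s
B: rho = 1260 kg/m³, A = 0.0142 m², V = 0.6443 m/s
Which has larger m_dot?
m_dot(A) = 665.9 kg/s, m_dot(B) = 11.53 kg/s. Answer: A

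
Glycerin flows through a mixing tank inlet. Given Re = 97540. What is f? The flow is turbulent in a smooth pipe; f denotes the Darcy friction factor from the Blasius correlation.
Formula: f = \frac{0.316}{Re^{0.25}}
f = 0.316/97540^0.25 = 0.01788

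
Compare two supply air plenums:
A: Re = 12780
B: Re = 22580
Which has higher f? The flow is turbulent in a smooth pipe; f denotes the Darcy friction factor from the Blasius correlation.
f(A) = 0.02972, f(B) = 0.02578. Answer: A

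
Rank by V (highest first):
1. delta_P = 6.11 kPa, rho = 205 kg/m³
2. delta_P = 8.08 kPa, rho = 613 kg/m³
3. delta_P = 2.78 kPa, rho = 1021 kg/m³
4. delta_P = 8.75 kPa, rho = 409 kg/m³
Case 1: V = 7.721 m/s
Case 2: V = 5.134 m/s
Case 3: V = 2.334 m/s
Case 4: V = 6.541 m/s
Ranking (highest first): 1, 4, 2, 3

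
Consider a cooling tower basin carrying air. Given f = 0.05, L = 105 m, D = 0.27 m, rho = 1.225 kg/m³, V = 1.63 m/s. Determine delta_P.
Formula: \Delta P = f \frac{L}{D} \frac{\rho V^2}{2}
delta_P = 0.05·(105/0.27)·0.5·1.225·1.63²/1000 = 0.03164 kPa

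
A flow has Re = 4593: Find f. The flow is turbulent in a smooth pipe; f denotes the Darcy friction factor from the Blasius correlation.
Formula: f = \frac{0.316}{Re^{0.25}}
f = 0.316/4593^0.25 = 0.03839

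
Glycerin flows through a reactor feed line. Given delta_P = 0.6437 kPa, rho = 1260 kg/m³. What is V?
Formula: V = \sqrt{\frac{2 \Delta P}{\rho}}
V = √(2·(0.6437·1000)/1260) = 1.011 m/s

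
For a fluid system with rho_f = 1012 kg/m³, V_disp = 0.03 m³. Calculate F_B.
Formula: F_B = \rho_f g V_{disp}
F_B = 1012·9.81·0.03 = 297.8 N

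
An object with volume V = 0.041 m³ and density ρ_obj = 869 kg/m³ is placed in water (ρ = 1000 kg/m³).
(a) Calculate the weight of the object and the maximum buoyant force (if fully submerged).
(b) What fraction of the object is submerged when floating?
(a) W=rho_obj*g*V=869*9.81*0.041=349.5 N; F_B(max)=rho*g*V=1000*9.81*0.041=402.2 N
(b) Floating fraction=rho_obj/rho=869/1000=0.869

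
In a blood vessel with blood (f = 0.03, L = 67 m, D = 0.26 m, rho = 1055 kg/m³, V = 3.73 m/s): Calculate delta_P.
Formula: \Delta P = f \frac{L}{D} \frac{\rho V^2}{2}
delta_P = 0.03·(67/0.26)·0.5·1055·3.73²/1000 = 56.74 kPa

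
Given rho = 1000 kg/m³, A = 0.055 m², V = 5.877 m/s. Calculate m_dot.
Formula: \dot{m} = \rho A V
m_dot = 1000·0.055·5.877 = 323.2 kg/s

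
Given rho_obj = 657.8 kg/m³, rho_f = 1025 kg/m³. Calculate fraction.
Formula: f_{sub} = \frac{\rho_{obj}}{\rho_f}
fraction = 657.8/1025 = 0.6418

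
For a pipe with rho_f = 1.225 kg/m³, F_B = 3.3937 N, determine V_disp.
Formula: F_B = \rho_f g V_{disp}
Substituting knowns: 3.3937 = 1.225·9.81·V_disp
Solving for V_disp: V_disp = 3.3937/(1.225·9.81) = 0.2824 m³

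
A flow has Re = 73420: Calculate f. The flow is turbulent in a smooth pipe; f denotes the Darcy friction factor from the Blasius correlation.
Formula: f = \frac{0.316}{Re^{0.25}}
f = 0.316/73420^0.25 = 0.0192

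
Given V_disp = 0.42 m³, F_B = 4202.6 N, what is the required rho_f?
Formula: F_B = \rho_f g V_{disp}
Substituting knowns: 4202.6 = rho_f·9.81·0.42
Solving for rho_f: rho_f = 4202.6/(9.81·0.42) = 1020 kg/m³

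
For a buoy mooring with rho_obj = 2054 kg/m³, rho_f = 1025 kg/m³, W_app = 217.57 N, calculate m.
Formula: W_{app} = mg\left(1 - \frac{\rho_f}{\rho_{obj}}\right)
Substituting knowns: 217.57 = m·9.81·(1 − 1025/2054)
Solving for m: m = 217.57/(9.81·(1 − 1025/2054)) = 44.27 kg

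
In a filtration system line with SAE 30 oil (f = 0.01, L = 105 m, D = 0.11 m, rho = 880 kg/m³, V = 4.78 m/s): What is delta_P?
Formula: \Delta P = f \frac{L}{D} \frac{\rho V^2}{2}
delta_P = 0.01·(105/0.11)·0.5·880·4.78²/1000 = 95.96 kPa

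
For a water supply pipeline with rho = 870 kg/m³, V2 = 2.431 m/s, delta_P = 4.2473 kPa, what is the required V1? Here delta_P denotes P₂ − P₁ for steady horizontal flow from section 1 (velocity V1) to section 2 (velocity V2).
Formula: \Delta P = \frac{1}{2} \rho (V_1^2 - V_2^2)
Substituting knowns: 4.2473 = 0.5·870·(V1² − 2.431²)/1000
Solving for V1: V1 = √(2.431² + 2·(4.2473·1000)/870) = 3.959 m/s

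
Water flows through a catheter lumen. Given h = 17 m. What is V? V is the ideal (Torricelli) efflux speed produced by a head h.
Formula: V = \sqrt{2 g h}
V = √(2·9.81·17) = 18.26 m/s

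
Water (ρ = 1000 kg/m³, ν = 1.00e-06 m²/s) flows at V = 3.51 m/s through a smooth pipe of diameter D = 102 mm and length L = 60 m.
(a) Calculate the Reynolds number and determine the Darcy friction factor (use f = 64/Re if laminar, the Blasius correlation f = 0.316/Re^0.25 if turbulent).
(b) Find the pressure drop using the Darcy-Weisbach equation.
(a) Re = V·D/ν = 3.51·0.102/1.00e-06 = 358020 → turbulent (Re > 4000); f = 0.316/Re^0.25 = 0.316/358020^0.25 = 0.012918 (Blasius is strictly valid for Re ≲ 1e5; used here as the smooth-pipe estimate the problem specifies)
(b) Darcy-Weisbach: ΔP = f·(L/D)·½ρV²/1000 = 0.012918·(60/0.102)·½·1000·3.51²/1000 = 46.81 kPa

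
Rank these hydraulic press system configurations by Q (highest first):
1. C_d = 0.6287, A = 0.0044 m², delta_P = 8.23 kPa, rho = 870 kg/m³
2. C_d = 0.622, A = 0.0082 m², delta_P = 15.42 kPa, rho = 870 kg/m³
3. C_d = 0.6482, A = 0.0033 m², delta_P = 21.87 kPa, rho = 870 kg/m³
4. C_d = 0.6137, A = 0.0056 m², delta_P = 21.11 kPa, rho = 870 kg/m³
Case 1: Q = 12.03 L/s
Case 2: Q = 30.37 L/s
Case 3: Q = 15.17 L/s
Case 4: Q = 23.94 L/s
Ranking (highest first): 2, 4, 3, 1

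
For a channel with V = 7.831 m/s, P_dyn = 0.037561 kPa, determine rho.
Formula: P_{dyn} = \frac{1}{2} \rho V^2
Substituting knowns: 0.037561 = 0.5·rho·7.831²/1000
Solving for rho: rho = 2·(0.037561·1000)/7.831² = 1.225 kg/m³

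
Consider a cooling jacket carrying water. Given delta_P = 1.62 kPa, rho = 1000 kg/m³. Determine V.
Formula: V = \sqrt{\frac{2 \Delta P}{\rho}}
V = √(2·(1.62·1000)/1000) = 1.8 m/s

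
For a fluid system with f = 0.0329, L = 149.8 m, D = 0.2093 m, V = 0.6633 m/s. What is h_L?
Formula: h_L = f \frac{L}{D} \frac{V^2}{2g}
h_L = 0.0329·(149.8/0.2093)·0.6633²/(2·9.81) = 0.528 m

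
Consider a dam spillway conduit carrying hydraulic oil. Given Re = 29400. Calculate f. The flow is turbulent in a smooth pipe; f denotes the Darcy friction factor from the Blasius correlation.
Formula: f = \frac{0.316}{Re^{0.25}}
f = 0.316/29400^0.25 = 0.02413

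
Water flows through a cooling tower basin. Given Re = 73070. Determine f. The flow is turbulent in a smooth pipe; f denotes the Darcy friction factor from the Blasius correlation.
Formula: f = \frac{0.316}{Re^{0.25}}
f = 0.316/73070^0.25 = 0.01922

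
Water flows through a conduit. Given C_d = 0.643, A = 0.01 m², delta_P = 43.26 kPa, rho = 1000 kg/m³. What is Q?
Formula: Q = C_d A \sqrt{\frac{2 \Delta P}{\rho}}
Q = 0.643·0.01·√(2·(43.26·1000)/1000)·1000 = 59.81 L/s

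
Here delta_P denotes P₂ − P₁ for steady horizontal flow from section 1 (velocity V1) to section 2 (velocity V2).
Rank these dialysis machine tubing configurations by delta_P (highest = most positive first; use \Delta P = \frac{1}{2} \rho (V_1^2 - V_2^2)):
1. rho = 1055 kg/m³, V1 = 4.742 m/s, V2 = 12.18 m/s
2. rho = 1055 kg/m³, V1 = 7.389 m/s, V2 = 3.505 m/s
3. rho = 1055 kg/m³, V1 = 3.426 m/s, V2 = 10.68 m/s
Case 1: delta_P = -66.39 kPa
Case 2: delta_P = 22.32 kPa
Case 3: delta_P = -53.98 kPa
Ranking (highest first): 2, 3, 1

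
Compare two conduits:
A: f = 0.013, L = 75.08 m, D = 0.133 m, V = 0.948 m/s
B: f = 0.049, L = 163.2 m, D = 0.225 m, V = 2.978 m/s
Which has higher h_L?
h_L(A) = 0.3362 m, h_L(B) = 16.07 m. Answer: B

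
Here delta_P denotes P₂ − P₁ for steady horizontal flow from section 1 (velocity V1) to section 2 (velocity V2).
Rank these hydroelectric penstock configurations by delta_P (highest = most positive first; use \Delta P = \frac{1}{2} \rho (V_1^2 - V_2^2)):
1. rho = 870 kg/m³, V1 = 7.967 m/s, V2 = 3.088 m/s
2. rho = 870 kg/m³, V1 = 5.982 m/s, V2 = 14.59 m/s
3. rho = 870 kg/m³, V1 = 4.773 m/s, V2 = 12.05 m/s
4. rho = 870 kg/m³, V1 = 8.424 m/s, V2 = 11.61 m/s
Case 1: delta_P = 23.46 kPa
Case 2: delta_P = -77.03 kPa
Case 3: delta_P = -53.25 kPa
Case 4: delta_P = -27.77 kPa
Ranking (highest first): 1, 4, 3, 2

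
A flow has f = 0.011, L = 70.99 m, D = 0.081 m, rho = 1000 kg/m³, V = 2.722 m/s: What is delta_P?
Formula: \Delta P = f \frac{L}{D} \frac{\rho V^2}{2}
delta_P = 0.011·(70.99/0.081)·0.5·1000·2.722²/1000 = 35.72 kPa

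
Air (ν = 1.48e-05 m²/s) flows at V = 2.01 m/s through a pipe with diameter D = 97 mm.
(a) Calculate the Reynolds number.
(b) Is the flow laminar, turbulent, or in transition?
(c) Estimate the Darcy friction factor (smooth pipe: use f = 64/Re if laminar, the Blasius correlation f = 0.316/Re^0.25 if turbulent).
(a) Re = V·D/ν = 2.01·0.097/1.48e-05 = 13174
(b) Flow regime: turbulent (Re > 4000)
(c) Friction factor: f = 0.316/Re^0.25 = 0.316/13174^0.25 = 0.0295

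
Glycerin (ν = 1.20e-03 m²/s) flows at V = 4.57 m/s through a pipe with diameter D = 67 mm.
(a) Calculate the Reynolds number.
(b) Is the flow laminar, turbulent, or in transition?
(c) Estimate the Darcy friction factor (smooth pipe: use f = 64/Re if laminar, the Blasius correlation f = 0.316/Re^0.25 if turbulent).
(a) Re = V·D/ν = 4.57·0.067/1.20e-03 = 255.16
(b) Flow regime: laminar (Re < 2300)
(c) Friction factor: f = 64/Re = 64/255.16 = 0.2508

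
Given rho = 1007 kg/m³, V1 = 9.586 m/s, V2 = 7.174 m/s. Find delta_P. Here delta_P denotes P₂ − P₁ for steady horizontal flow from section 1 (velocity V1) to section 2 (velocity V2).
Formula: \Delta P = \frac{1}{2} \rho (V_1^2 - V_2^2)
delta_P = 0.5·1007·(9.586² − 7.174²)/1000 = 20.35 kPa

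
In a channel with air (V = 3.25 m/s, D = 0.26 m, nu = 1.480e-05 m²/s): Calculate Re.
Formula: Re = \frac{V D}{\nu}
Re = 3.25·0.26/1.480e-05 = 57095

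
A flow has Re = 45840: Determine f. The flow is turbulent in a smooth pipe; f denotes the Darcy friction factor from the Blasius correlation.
Formula: f = \frac{0.316}{Re^{0.25}}
f = 0.316/45840^0.25 = 0.0216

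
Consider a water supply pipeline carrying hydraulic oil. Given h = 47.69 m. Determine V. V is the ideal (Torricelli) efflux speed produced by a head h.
Formula: V = \sqrt{2 g h}
V = √(2·9.81·47.69) = 30.59 m/s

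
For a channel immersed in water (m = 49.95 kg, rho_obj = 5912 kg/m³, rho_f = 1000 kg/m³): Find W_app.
Formula: W_{app} = mg\left(1 - \frac{\rho_f}{\rho_{obj}}\right)
W_app = 49.95·9.81·(1 − 1000/5912) = 407.1 N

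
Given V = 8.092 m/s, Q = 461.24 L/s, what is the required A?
Formula: Q = A V
Substituting knowns: 461.24 = A·8.092·1000
Solving for A: A = (461.24/1000)/8.092 = 0.057 m²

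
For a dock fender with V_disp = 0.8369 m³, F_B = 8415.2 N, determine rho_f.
Formula: F_B = \rho_f g V_{disp}
Substituting knowns: 8415.2 = rho_f·9.81·0.8369
Solving for rho_f: rho_f = 8415.2/(9.81·0.8369) = 1025 kg/m³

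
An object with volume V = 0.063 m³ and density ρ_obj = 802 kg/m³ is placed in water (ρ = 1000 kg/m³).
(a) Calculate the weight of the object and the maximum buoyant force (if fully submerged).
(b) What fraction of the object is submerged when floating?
(a) W=rho_obj*g*V=802*9.81*0.063=495.7 N; F_B(max)=rho*g*V=1000*9.81*0.063=618.0 N
(b) Floating fraction=rho_obj/rho=802/1000=0.802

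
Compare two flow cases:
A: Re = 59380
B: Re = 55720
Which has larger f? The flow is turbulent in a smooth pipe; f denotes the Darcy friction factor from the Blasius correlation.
f(A) = 0.02024, f(B) = 0.02057. Answer: B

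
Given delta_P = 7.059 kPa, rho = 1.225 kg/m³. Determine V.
Formula: V = \sqrt{\frac{2 \Delta P}{\rho}}
V = √(2·(7.059·1000)/1.225) = 107.4 m/s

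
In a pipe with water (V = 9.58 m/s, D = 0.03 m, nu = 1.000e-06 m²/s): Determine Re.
Formula: Re = \frac{V D}{\nu}
Re = 9.58·0.03/1.000e-06 = 287400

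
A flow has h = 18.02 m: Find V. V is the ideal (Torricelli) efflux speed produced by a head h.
Formula: V = \sqrt{2 g h}
V = √(2·9.81·18.02) = 18.8 m/s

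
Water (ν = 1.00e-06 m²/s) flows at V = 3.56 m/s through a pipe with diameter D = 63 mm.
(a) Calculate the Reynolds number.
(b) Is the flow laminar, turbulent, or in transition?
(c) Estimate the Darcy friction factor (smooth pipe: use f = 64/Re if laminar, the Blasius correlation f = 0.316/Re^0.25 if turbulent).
(a) Re = V·D/ν = 3.56·0.063/1.00e-06 = 224280
(b) Flow regime: turbulent (Re > 4000)
(c) Friction factor: f = 0.316/Re^0.25 = 0.316/224280^0.25 = 0.01452 (Blasius is strictly valid for Re ≲ 1e5; used here as the smooth-pipe estimate the problem specifies)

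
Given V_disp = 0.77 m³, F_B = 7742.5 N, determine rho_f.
Formula: F_B = \rho_f g V_{disp}
Substituting knowns: 7742.5 = rho_f·9.81·0.77
Solving for rho_f: rho_f = 7742.5/(9.81·0.77) = 1025 kg/m³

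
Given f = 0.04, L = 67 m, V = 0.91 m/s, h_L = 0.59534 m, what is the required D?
Formula: h_L = f \frac{L}{D} \frac{V^2}{2g}
Substituting knowns: 0.59534 = 0.04·(67/D)·0.91²/(2·9.81)
Solving for D: D = 0.04·67·0.91²/(2·9.81·0.59534) = 0.19 m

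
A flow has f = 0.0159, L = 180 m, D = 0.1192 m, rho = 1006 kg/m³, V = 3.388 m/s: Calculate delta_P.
Formula: \Delta P = f \frac{L}{D} \frac{\rho V^2}{2}
delta_P = 0.0159·(180/0.1192)·0.5·1006·3.388²/1000 = 138.6 kPa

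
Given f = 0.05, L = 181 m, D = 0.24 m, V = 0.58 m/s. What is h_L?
Formula: h_L = f \frac{L}{D} \frac{V^2}{2g}
h_L = 0.05·(181/0.24)·0.58²/(2·9.81) = 0.6465 m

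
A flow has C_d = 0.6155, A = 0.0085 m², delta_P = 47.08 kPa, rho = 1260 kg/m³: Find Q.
Formula: Q = C_d A \sqrt{\frac{2 \Delta P}{\rho}}
Q = 0.6155·0.0085·√(2·(47.08·1000)/1260)·1000 = 45.23 L/s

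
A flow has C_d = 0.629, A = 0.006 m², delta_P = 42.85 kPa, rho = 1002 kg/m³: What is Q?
Formula: Q = C_d A \sqrt{\frac{2 \Delta P}{\rho}}
Q = 0.629·0.006·√(2·(42.85·1000)/1002)·1000 = 34.9 L/s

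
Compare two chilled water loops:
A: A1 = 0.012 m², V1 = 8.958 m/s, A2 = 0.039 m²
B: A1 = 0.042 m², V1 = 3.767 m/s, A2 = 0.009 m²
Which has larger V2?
V2(A) = 2.756 m/s, V2(B) = 17.58 m/s. Answer: B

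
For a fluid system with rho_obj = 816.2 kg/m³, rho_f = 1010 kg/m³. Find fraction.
Formula: f_{sub} = \frac{\rho_{obj}}{\rho_f}
fraction = 816.2/1010 = 0.8081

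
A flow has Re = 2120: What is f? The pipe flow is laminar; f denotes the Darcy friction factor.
Formula: f = \frac{64}{Re}
f = 64/2120 = 0.03019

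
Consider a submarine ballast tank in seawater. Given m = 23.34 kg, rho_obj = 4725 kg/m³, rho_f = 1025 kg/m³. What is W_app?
Formula: W_{app} = mg\left(1 - \frac{\rho_f}{\rho_{obj}}\right)
W_app = 23.34·9.81·(1 − 1025/4725) = 179.3 N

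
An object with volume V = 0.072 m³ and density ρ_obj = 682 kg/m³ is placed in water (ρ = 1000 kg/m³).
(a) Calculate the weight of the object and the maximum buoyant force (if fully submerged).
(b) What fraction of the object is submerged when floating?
(a) W=rho_obj*g*V=682*9.81*0.072=481.7 N; F_B(max)=rho*g*V=1000*9.81*0.072=706.3 N
(b) Floating fraction=rho_obj/rho=682/1000=0.682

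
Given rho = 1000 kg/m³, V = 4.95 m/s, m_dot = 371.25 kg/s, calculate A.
Formula: \dot{m} = \rho A V
Substituting knowns: 371.25 = 1000·A·4.95
Solving for A: A = 371.25/(1000·4.95) = 0.075 m²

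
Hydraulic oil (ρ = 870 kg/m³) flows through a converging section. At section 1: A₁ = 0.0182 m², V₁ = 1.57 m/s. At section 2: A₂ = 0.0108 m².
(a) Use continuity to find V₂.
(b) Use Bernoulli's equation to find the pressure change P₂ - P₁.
(a) Continuity: A₁V₁=A₂V₂ -> V₂=A₁V₁/A₂=0.0182*1.57/0.0108=2.65 m/s
(b) Bernoulli: P₂-P₁=0.5*rho*(V₁^2-V₂^2)/1000=0.5*870*(1.57^2-2.65^2)/1000=-1.983 kPa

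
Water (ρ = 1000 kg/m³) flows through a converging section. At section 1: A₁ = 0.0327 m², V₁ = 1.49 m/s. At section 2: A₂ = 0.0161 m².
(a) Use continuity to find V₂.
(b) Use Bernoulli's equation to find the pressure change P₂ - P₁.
(a) Continuity: A₁V₁=A₂V₂ -> V₂=A₁V₁/A₂=0.0327*1.49/0.0161=3.03 m/s
(b) Bernoulli: P₂-P₁=0.5*rho*(V₁^2-V₂^2)/1000=0.5*1000*(1.49^2-3.03^2)/1000=-3.48 kPa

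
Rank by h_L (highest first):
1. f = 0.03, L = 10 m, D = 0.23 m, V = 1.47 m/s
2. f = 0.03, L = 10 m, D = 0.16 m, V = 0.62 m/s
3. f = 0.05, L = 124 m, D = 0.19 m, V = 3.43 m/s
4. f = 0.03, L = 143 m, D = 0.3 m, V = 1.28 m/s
Case 1: h_L = 0.1437 m
Case 2: h_L = 0.03674 m
Case 3: h_L = 19.57 m
Case 4: h_L = 1.194 m
Ranking (highest first): 3, 4, 1, 2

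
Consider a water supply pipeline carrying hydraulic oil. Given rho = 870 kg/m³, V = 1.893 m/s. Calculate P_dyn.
Formula: P_{dyn} = \frac{1}{2} \rho V^2
P_dyn = 0.5·870·1.893²/1000 = 1.559 kPa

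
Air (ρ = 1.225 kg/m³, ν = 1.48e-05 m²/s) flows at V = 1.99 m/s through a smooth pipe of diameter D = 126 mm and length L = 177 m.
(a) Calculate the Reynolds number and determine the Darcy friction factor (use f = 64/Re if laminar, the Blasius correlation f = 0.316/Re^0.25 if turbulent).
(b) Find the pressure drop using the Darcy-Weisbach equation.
(a) Re = V·D/ν = 1.99·0.126/1.48e-05 = 16942 → turbulent (Re > 4000); f = 0.316/Re^0.25 = 0.316/16942^0.25 = 0.027698
(b) Darcy-Weisbach: ΔP = f·(L/D)·½ρV²/1000 = 0.027698·(177/0.126)·½·1.225·1.99²/1000 = 0.09438 kPa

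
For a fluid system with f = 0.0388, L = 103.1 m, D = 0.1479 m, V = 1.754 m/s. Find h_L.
Formula: h_L = f \frac{L}{D} \frac{V^2}{2g}
h_L = 0.0388·(103.1/0.1479)·1.754²/(2·9.81) = 4.241 m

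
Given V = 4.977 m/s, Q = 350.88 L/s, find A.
Formula: Q = A V
Substituting knowns: 350.88 = A·4.977·1000
Solving for A: A = (350.88/1000)/4.977 = 0.0705 m²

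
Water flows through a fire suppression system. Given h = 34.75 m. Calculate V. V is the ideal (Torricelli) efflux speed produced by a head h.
Formula: V = \sqrt{2 g h}
V = √(2·9.81·34.75) = 26.11 m/s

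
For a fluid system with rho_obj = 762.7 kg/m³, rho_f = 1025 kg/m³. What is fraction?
Formula: f_{sub} = \frac{\rho_{obj}}{\rho_f}
fraction = 762.7/1025 = 0.7441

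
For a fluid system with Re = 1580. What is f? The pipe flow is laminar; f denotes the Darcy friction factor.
Formula: f = \frac{64}{Re}
f = 64/1580 = 0.04051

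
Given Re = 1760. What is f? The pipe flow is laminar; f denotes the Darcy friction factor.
Formula: f = \frac{64}{Re}
f = 64/1760 = 0.03636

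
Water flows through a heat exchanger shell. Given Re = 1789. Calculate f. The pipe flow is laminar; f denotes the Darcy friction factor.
Formula: f = \frac{64}{Re}
f = 64/1789 = 0.03577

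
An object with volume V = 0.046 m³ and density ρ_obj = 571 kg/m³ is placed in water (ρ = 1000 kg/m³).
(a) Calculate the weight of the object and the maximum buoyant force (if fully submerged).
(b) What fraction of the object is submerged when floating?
(a) W=rho_obj*g*V=571*9.81*0.046=257.7 N; F_B(max)=rho*g*V=1000*9.81*0.046=451.3 N
(b) Floating fraction=rho_obj/rho=571/1000=0.571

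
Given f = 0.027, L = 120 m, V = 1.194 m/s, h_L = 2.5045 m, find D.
Formula: h_L = f \frac{L}{D} \frac{V^2}{2g}
Substituting knowns: 2.5045 = 0.027·(120/D)·1.194²/(2·9.81)
Solving for D: D = 0.027·120·1.194²/(2·9.81·2.5045) = 0.094 m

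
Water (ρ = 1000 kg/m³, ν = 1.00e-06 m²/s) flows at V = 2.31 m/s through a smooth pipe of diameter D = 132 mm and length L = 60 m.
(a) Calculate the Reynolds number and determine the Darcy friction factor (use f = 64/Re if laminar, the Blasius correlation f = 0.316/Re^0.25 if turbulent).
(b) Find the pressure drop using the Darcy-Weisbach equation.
(a) Re = V·D/ν = 2.31·0.132/1.00e-06 = 304920 → turbulent (Re > 4000); f = 0.316/Re^0.25 = 0.316/304920^0.25 = 0.013447 (Blasius is strictly valid for Re ≲ 1e5; used here as the smooth-pipe estimate the problem specifies)
(b) Darcy-Weisbach: ΔP = f·(L/D)·½ρV²/1000 = 0.013447·(60/0.132)·½·1000·2.31²/1000 = 16.31 kPa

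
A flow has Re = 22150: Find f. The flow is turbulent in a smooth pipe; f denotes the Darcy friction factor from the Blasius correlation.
Formula: f = \frac{0.316}{Re^{0.25}}
f = 0.316/22150^0.25 = 0.0259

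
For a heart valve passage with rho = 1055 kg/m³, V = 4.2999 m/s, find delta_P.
Formula: V = \sqrt{\frac{2 \Delta P}{\rho}}
Substituting knowns: 4.2999 = √(2·(delta_P·1000)/1055)
Solving for delta_P: delta_P = 4.2999²·1055/2/1000 = 9.753 kPa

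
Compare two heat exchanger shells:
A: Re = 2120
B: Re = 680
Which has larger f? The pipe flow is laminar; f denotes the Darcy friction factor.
f(A) = 0.03019, f(B) = 0.09412. Answer: B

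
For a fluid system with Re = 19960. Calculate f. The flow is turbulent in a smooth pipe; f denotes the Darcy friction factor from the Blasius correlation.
Formula: f = \frac{0.316}{Re^{0.25}}
f = 0.316/19960^0.25 = 0.02659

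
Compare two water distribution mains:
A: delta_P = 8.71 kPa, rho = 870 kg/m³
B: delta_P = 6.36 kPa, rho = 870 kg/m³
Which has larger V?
V(A) = 4.475 m/s, V(B) = 3.824 m/s. Answer: A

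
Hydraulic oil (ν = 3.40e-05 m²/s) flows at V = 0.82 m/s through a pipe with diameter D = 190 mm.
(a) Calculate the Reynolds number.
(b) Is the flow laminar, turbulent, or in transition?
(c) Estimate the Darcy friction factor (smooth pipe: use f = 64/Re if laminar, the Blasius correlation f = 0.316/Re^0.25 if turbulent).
(a) Re = V·D/ν = 0.82·0.19/3.40e-05 = 4582.4
(b) Flow regime: turbulent (Re > 4000)
(c) Friction factor: f = 0.316/Re^0.25 = 0.316/4582.4^0.25 = 0.03841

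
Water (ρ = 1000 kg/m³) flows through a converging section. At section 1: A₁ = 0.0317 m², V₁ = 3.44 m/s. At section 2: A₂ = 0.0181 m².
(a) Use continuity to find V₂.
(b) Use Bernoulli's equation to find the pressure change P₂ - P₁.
(a) Continuity: A₁V₁=A₂V₂ -> V₂=A₁V₁/A₂=0.0317*3.44/0.0181=6.02 m/s
(b) Bernoulli: P₂-P₁=0.5*rho*(V₁^2-V₂^2)/1000=0.5*1000*(3.44^2-6.02^2)/1000=-12.2 kPa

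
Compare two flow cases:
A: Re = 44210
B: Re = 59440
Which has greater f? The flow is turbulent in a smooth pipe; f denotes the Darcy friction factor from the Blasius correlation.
f(A) = 0.02179, f(B) = 0.02024. Answer: A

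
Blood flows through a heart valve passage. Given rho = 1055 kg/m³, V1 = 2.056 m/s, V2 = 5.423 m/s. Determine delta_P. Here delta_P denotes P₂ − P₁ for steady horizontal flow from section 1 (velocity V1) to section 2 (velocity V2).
Formula: \Delta P = \frac{1}{2} \rho (V_1^2 - V_2^2)
delta_P = 0.5·1055·(2.056² − 5.423²)/1000 = -13.28 kPa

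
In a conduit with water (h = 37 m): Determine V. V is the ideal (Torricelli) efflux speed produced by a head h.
Formula: V = \sqrt{2 g h}
V = √(2·9.81·37) = 26.94 m/s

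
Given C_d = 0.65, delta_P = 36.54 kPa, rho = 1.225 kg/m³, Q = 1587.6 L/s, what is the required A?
Formula: Q = C_d A \sqrt{\frac{2 \Delta P}{\rho}}
Substituting knowns: 1587.6 = 0.65·A·√(2·(36.54·1000)/1.225)·1000
Solving for A: A = (1587.6/1000)/(0.65·√(2·(36.54·1000)/1.225)) = 0.01 m²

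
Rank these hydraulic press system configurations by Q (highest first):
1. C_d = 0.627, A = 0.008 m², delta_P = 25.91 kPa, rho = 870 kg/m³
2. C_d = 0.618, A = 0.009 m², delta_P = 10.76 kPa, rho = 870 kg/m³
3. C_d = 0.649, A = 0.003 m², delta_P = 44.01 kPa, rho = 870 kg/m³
Case 1: Q = 38.71 L/s
Case 2: Q = 27.66 L/s
Case 3: Q = 19.58 L/s
Ranking (highest first): 1, 2, 3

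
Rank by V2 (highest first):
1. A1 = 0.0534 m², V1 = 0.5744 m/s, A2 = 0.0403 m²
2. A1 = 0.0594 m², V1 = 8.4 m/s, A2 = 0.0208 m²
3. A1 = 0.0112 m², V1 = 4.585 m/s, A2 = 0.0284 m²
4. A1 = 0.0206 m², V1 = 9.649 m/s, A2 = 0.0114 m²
Case 1: V2 = 0.7611 m/s
Case 2: V2 = 23.99 m/s
Case 3: V2 = 1.808 m/s
Case 4: V2 = 17.44 m/s
Ranking (highest first): 2, 4, 3, 1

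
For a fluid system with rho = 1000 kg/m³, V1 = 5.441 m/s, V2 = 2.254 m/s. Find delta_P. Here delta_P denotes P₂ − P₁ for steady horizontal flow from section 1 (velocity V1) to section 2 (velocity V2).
Formula: \Delta P = \frac{1}{2} \rho (V_1^2 - V_2^2)
delta_P = 0.5·1000·(5.441² − 2.254²)/1000 = 12.26 kPa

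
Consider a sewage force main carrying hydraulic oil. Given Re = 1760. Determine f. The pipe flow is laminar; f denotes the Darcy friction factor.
Formula: f = \frac{64}{Re}
f = 64/1760 = 0.03636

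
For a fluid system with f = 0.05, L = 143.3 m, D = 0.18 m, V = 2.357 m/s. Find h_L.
Formula: h_L = f \frac{L}{D} \frac{V^2}{2g}
h_L = 0.05·(143.3/0.18)·2.357²/(2·9.81) = 11.27 m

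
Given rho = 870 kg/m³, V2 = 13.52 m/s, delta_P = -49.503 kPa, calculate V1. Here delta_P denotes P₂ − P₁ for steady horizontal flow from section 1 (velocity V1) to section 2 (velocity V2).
Formula: \Delta P = \frac{1}{2} \rho (V_1^2 - V_2^2)
Substituting knowns: -49.503 = 0.5·870·(V1² − 13.52²)/1000
Solving for V1: V1 = √(13.52² + 2·(-49.503·1000)/870) = 8.306 m/s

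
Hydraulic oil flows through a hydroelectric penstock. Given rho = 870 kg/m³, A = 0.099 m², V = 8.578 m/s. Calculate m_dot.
Formula: \dot{m} = \rho A V
m_dot = 870·0.099·8.578 = 738.8 kg/s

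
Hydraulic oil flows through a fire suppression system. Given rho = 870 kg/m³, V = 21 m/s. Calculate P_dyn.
Formula: P_{dyn} = \frac{1}{2} \rho V^2
P_dyn = 0.5·870·21²/1000 = 191.8 kPa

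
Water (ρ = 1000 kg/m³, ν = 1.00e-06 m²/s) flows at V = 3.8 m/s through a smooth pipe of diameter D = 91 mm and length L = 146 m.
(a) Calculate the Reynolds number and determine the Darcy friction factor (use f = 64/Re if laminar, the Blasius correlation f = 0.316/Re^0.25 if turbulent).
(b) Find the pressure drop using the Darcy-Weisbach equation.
(a) Re = V·D/ν = 3.8·0.091/1.00e-06 = 345800 → turbulent (Re > 4000); f = 0.316/Re^0.25 = 0.316/345800^0.25 = 0.013031 (Blasius is strictly valid for Re ≲ 1e5; used here as the smooth-pipe estimate the problem specifies)
(b) Darcy-Weisbach: ΔP = f·(L/D)·½ρV²/1000 = 0.013031·(146/0.091)·½·1000·3.8²/1000 = 150.9 kPa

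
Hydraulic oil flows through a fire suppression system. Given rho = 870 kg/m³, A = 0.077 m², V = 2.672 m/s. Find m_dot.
Formula: \dot{m} = \rho A V
m_dot = 870·0.077·2.672 = 179 kg/s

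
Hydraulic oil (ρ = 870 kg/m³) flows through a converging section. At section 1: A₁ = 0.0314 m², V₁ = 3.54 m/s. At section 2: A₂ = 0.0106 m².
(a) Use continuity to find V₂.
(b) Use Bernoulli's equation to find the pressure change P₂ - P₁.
(a) Continuity: A₁V₁=A₂V₂ -> V₂=A₁V₁/A₂=0.0314*3.54/0.0106=10.49 m/s
(b) Bernoulli: P₂-P₁=0.5*rho*(V₁^2-V₂^2)/1000=0.5*870*(3.54^2-10.49^2)/1000=-42.42 kPa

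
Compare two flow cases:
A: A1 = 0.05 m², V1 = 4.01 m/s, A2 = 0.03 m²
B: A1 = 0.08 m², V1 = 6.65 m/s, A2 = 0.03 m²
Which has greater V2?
V2(A) = 6.683 m/s, V2(B) = 17.73 m/s. Answer: B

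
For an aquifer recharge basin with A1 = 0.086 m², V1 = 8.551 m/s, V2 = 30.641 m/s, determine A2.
Formula: V_2 = \frac{A_1 V_1}{A_2}
Substituting knowns: 30.641 = 0.086·8.551/A2
Solving for A2: A2 = 0.086·8.551/30.641 = 0.024 m²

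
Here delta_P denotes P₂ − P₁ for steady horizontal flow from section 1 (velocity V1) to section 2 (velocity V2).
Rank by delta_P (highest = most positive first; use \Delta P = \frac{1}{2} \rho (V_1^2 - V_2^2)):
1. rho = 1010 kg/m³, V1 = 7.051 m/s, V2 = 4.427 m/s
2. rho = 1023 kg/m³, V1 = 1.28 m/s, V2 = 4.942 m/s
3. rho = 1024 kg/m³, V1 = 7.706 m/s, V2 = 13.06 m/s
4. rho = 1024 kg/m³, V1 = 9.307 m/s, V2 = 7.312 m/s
Case 1: delta_P = 15.21 kPa
Case 2: delta_P = -11.65 kPa
Case 3: delta_P = -56.92 kPa
Case 4: delta_P = 16.98 kPa
Ranking (highest first): 4, 1, 2, 3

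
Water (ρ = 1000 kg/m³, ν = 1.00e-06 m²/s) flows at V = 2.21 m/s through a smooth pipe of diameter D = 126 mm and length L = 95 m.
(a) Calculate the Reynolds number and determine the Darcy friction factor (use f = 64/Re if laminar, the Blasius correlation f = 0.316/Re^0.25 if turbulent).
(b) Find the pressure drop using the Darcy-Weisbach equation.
(a) Re = V·D/ν = 2.21·0.126/1.00e-06 = 278460 → turbulent (Re > 4000); f = 0.316/Re^0.25 = 0.316/278460^0.25 = 0.013756 (Blasius is strictly valid for Re ≲ 1e5; used here as the smooth-pipe estimate the problem specifies)
(b) Darcy-Weisbach: ΔP = f·(L/D)·½ρV²/1000 = 0.013756·(95/0.126)·½·1000·2.21²/1000 = 25.33 kPa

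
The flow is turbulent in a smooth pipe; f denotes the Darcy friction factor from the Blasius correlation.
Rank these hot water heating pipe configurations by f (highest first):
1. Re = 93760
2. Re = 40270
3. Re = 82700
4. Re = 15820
Case 1: f = 0.01806
Case 2: f = 0.02231
Case 3: f = 0.01863
Case 4: f = 0.02818
Ranking (highest first): 4, 2, 3, 1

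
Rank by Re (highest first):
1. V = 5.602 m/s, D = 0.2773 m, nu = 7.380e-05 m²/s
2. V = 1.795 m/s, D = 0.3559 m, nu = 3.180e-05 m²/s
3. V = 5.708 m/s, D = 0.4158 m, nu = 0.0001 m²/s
Case 1: Re = 21049
Case 2: Re = 20089
Case 3: Re = 23734
Ranking (highest first): 3, 1, 2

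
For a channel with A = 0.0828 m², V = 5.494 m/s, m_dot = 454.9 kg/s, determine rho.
Formula: \dot{m} = \rho A V
Substituting knowns: 454.9 = rho·0.0828·5.494
Solving for rho: rho = 454.9/(0.0828·5.494) = 1000 kg/m³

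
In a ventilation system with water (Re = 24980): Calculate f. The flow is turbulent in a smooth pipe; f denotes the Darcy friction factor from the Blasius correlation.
Formula: f = \frac{0.316}{Re^{0.25}}
f = 0.316/24980^0.25 = 0.02514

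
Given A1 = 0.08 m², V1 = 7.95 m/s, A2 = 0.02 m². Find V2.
Formula: V_2 = \frac{A_1 V_1}{A_2}
V2 = 0.08·7.95/0.02 = 31.8 m/s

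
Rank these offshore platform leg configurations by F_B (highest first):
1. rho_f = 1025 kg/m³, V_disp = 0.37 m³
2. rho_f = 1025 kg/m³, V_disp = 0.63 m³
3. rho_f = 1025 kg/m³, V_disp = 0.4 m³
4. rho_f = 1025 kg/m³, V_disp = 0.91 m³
Case 1: F_B = 3720 N
Case 2: F_B = 6335 N
Case 3: F_B = 4022 N
Case 4: F_B = 9150 N
Ranking (highest first): 4, 2, 3, 1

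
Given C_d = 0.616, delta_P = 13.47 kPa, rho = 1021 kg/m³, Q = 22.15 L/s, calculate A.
Formula: Q = C_d A \sqrt{\frac{2 \Delta P}{\rho}}
Substituting knowns: 22.15 = 0.616·A·√(2·(13.47·1000)/1021)·1000
Solving for A: A = (22.15/1000)/(0.616·√(2·(13.47·1000)/1021)) = 0.007 m²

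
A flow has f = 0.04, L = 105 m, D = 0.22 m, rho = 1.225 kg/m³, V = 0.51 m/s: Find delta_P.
Formula: \Delta P = f \frac{L}{D} \frac{\rho V^2}{2}
delta_P = 0.04·(105/0.22)·0.5·1.225·0.51²/1000 = 0.003041 kPa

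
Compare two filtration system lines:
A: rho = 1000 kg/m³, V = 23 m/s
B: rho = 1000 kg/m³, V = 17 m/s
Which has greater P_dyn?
P_dyn(A) = 264.5 kPa, P_dyn(B) = 144.5 kPa. Answer: A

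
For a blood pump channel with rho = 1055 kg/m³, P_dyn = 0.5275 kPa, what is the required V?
Formula: P_{dyn} = \frac{1}{2} \rho V^2
Substituting knowns: 0.5275 = 0.5·1055·V²/1000
Solving for V: V = √(2·(0.5275·1000)/1055) = 1 m/s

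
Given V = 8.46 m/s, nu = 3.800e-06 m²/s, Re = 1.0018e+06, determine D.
Formula: Re = \frac{V D}{\nu}
Substituting knowns: 1.0018e+06 = 8.46·D/3.800e-06
Solving for D: D = 1.0018e+06·3.800e-06/8.46 = 0.45 m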